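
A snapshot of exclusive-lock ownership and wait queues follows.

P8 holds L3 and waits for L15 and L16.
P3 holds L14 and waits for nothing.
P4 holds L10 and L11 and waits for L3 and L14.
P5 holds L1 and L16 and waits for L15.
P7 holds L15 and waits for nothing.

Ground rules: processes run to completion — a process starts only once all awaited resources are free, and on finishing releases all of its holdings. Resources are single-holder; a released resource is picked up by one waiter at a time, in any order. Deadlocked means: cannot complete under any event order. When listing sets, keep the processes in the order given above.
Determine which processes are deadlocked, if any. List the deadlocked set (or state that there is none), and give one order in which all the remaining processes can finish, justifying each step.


Nothing here is deadlocked.
Key observation: no waiting chain loops back on itself — every chain ends at a process that waits on nothing, so everyone eventually runs.
A valid finishing order for the others: P7, P3, P5, P8, P4.
Check, step by step:
  P7: no waits; runs immediately, freeing L15
  P3: no waits; runs immediately, freeing L14
  P5 waits on L15 — all released -> runs and releases L1 and L16
  P8 waits on L15 and L16 — all released -> runs and releases L3
  P4 waits on L3 and L14 — all released -> runs and releases L10 and L11


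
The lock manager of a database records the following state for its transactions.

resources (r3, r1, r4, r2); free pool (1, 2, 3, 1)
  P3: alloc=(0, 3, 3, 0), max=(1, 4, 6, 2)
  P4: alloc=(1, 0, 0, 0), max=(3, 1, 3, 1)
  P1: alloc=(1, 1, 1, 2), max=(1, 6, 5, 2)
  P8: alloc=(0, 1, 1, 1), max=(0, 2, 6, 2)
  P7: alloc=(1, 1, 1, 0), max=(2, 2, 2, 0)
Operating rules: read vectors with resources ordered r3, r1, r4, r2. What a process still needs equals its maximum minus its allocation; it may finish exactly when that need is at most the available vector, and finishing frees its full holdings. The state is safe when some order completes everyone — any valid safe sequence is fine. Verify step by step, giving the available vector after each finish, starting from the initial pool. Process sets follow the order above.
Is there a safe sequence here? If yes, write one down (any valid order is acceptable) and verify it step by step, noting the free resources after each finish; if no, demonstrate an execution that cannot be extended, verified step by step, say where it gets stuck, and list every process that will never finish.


UNSAFE — no complete ordering exists.
Key observation: after P7, P4 the pool peaks at (3, 3, 4, 1), and each blocked process is short somewhere: P3 on r2; P1 on r1; P8 on r4.
Going as far as possible: P7, P4; after that, nothing fits. Check, step by step:
  pool = (1, 2, 3, 1)
  P7 needs (1, 1, 1, 0) <= (1, 2, 3, 1) -> finishes; pool += (1, 1, 1, 0) = (2, 3, 4, 1)
  P4 needs (2, 1, 3, 1) <= (2, 3, 4, 1) -> finishes; pool += (1, 0, 0, 0) = (3, 3, 4, 1)
  P3 cannot run: need (1, 1, 3, 2) vs free (3, 3, 4, 1) (insufficient r2)
  P1 cannot run: need (0, 5, 4, 0) vs free (3, 3, 4, 1) (insufficient r1)
  P8 cannot run: need (0, 1, 5, 1) vs free (3, 3, 4, 1) (insufficient r4)
Never able to finish: P3, P1 and P8.


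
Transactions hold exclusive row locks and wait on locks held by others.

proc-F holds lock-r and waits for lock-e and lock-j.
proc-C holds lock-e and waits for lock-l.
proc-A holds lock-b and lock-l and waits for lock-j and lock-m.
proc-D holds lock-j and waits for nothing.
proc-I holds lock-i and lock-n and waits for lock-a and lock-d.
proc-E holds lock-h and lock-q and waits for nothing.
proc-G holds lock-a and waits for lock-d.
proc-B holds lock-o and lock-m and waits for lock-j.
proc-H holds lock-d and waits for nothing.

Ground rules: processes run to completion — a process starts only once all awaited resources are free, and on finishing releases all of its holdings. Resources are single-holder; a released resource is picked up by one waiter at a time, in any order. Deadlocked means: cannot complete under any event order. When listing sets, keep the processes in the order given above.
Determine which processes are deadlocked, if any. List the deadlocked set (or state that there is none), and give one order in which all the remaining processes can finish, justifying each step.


The deadlocked set is empty.
Key observation: no waiting chain loops back on itself — every chain ends at a process that waits on nothing, so everyone eventually runs.
One completion order for the rest: proc-D, proc-H, proc-B, proc-A, proc-C, proc-G, proc-F, proc-I, proc-E.
Step-by-step check:
  run proc-D (it waits on nothing); releases lock-j
  run proc-H (it waits on nothing); releases lock-d
  proc-B waits on lock-j — all released -> runs and releases lock-o and lock-m
  proc-A waits on lock-j and lock-m — all released -> runs and releases lock-b and lock-l
  proc-C waits on lock-l — all released -> runs and releases lock-e
  proc-G waits on lock-d — all released -> runs and releases lock-a
  proc-F waits on lock-e and lock-j — all released -> runs and releases lock-r
  proc-I waits on lock-a and lock-d — all released -> runs and releases lock-i and lock-n
  run proc-E (it waits on nothing); releases lock-h and lock-q


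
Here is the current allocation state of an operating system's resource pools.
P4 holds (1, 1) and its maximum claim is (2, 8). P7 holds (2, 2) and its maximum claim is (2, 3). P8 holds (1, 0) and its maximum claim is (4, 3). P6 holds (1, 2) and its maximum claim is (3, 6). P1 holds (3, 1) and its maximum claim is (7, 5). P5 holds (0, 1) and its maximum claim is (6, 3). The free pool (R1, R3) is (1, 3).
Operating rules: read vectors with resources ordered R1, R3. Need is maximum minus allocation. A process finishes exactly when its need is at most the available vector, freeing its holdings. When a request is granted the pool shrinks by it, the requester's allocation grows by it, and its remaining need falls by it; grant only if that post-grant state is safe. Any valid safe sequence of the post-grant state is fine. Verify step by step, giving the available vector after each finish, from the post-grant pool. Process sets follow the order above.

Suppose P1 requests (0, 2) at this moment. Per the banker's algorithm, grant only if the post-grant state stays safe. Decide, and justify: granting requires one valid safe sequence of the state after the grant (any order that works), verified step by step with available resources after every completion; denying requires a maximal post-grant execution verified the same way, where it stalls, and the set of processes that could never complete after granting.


GRANT. The post-grant state is safe; one safe sequence: P7, P8, P1, P6, P5, P4.
Key observation: after the grant the pool drops to (1, 1), which still lets P7 finish first and unwind the rest.
Check on the post-grant state, step by step:
  pool = (1, 1)
  run P7 (needs (0, 1), free (1, 1)); after release of (2, 2) the pool is (3, 3)
  run P8 (needs (3, 3), free (3, 3)); after release of (1, 0) the pool is (4, 3)
  run P1 (needs (4, 2), free (4, 3)); after release of (3, 3) the pool is (7, 6)
  run P6 (needs (2, 4), free (7, 6)); after release of (1, 2) the pool is (8, 8)
  run P5 (needs (6, 2), free (8, 8)); after release of (0, 1) the pool is (8, 9)
  run P4 (needs (1, 7), free (8, 9)); after release of (1, 1) the pool is (9, 10)


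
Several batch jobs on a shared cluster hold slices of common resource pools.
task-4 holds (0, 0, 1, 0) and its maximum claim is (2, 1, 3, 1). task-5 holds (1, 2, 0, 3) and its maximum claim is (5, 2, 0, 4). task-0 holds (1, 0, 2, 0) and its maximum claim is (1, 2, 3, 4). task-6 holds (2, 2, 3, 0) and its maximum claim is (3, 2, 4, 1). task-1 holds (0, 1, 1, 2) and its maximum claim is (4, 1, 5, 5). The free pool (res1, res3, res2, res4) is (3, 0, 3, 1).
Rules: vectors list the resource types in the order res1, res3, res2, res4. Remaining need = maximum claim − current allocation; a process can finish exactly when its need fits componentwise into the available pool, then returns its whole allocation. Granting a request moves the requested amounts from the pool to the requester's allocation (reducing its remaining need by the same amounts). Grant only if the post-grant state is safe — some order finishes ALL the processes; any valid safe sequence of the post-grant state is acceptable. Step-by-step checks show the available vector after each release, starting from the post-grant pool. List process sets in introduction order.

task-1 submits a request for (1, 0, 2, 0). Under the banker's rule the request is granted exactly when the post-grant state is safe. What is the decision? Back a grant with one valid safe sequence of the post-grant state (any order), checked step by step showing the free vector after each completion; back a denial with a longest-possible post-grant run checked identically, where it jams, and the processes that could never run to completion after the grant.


GRANT — the state after the grant stays safe, e.g. via task-6, task-5, task-0, task-4, task-1.
Key observation: granting shrinks the pool to (2, 0, 1, 1), yet task-6 still fits and the chain goes through.
Step-by-step check of the post-grant state:
  pool = (2, 0, 1, 1)
  run task-6 (needs (1, 0, 1, 1), free (2, 0, 1, 1)); after release of (2, 2, 3, 0) the pool is (4, 2, 4, 1)
  run task-5 (needs (4, 0, 0, 1), free (4, 2, 4, 1)); after release of (1, 2, 0, 3) the pool is (5, 4, 4, 4)
  run task-0 (needs (0, 2, 1, 4), free (5, 4, 4, 4)); after release of (1, 0, 2, 0) the pool is (6, 4, 6, 4)
  run task-4 (needs (2, 1, 2, 1), free (6, 4, 6, 4)); after release of (0, 0, 1, 0) the pool is (6, 4, 7, 4)
  run task-1 (needs (3, 0, 2, 3), free (6, 4, 7, 4)); after release of (1, 1, 3, 2) the pool is (7, 5, 10, 6)


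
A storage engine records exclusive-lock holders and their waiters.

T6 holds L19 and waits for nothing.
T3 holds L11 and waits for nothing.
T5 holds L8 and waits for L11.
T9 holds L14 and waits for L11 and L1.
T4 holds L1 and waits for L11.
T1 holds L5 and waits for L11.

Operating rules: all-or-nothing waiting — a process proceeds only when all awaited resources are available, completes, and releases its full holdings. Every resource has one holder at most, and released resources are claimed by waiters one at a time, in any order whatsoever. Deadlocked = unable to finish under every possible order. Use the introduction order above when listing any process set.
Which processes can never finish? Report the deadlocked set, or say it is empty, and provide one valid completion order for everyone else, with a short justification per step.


Nothing here is deadlocked.
Key observation: the wait relation is loop-free; peeling off processes with no waits unwinds the whole state.
A valid finishing order for the others: T3, T1, T4, T5, T6, T9.
Verifying each step:
  run T3 (it waits on nothing); releases L11
  T1 waits on L11 — all released -> runs and releases L5
  T4 waits on L11 — all released -> runs and releases L1
  T5 waits on L11 — all released -> runs and releases L8
  run T6 (it waits on nothing); releases L19
  T9 waits on L11 and L1 — all released -> runs and releases L14


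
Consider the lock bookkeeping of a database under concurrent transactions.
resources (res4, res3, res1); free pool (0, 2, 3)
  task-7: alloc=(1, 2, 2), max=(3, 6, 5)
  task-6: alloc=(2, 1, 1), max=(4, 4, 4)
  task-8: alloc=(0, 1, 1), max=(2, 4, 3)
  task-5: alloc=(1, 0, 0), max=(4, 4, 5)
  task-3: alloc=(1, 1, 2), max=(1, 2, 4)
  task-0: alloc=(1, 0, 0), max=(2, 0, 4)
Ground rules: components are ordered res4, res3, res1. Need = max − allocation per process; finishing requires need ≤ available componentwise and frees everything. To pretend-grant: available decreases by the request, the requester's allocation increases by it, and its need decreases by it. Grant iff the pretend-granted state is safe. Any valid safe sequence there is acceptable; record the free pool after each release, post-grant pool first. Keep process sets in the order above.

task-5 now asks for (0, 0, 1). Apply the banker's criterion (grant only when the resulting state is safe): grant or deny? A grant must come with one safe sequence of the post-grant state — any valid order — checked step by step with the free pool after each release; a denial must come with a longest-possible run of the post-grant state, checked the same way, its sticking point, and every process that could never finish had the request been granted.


GRANT — the state after the grant stays safe, e.g. via task-3, task-0, task-8, task-6, task-5, task-7.
Key observation: the transfer keeps a workable pool ((0, 2, 2)); task-3 starts the safe sequence.
Verifying the post-grant state step by step:
  pool = (0, 2, 2)
  task-3: need (0, 1, 2) fits (0, 2, 2); releases (1, 1, 2), pool now (1, 3, 4)
  task-0: need (1, 0, 4) fits (1, 3, 4); releases (1, 0, 0), pool now (2, 3, 4)
  task-8: need (2, 3, 2) fits (2, 3, 4); releases (0, 1, 1), pool now (2, 4, 5)
  task-6: need (2, 3, 3) fits (2, 4, 5); releases (2, 1, 1), pool now (4, 5, 6)
  task-5: need (3, 4, 4) fits (4, 5, 6); releases (1, 0, 1), pool now (5, 5, 7)
  task-7: need (2, 4, 3) fits (5, 5, 7); releases (1, 2, 2), pool now (6, 7, 9)


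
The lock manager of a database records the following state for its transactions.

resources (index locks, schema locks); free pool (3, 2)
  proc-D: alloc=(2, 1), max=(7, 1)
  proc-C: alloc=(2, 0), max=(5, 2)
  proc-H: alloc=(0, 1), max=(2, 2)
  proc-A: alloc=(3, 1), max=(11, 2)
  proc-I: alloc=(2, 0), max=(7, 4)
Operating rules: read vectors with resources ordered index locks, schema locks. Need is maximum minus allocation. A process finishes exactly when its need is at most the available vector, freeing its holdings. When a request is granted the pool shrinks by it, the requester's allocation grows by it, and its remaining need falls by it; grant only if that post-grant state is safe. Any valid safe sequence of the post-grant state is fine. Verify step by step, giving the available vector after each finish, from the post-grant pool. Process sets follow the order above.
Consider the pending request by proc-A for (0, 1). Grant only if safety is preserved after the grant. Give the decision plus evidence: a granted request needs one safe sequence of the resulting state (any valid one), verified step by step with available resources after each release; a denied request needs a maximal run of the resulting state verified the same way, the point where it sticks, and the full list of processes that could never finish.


DENY — the pretend-granted state is unsafe.
Key observation: after proc-H, proc-C, proc-D the pool peaks at (7, 3), and each blocked process is short somewhere: proc-A on index locks; proc-I on schema locks.
After a pretend grant, a maximal execution: proc-H, proc-C, proc-D — then nothing else fits. Walking it through:
  pool = (3, 1)
  run proc-H (needs (2, 1), free (3, 1)); after release of (0, 1) the pool is (3, 2)
  run proc-C (needs (3, 2), free (3, 2)); after release of (2, 0) the pool is (5, 2)
  run proc-D (needs (5, 0), free (5, 2)); after release of (2, 1) the pool is (7, 3)
  proc-A cannot run: need (8, 0) vs free (7, 3) (insufficient index locks)
  proc-I cannot run: need (5, 4) vs free (7, 3) (insufficient schema locks)
Processes that could never finish after the grant: proc-A and proc-I.


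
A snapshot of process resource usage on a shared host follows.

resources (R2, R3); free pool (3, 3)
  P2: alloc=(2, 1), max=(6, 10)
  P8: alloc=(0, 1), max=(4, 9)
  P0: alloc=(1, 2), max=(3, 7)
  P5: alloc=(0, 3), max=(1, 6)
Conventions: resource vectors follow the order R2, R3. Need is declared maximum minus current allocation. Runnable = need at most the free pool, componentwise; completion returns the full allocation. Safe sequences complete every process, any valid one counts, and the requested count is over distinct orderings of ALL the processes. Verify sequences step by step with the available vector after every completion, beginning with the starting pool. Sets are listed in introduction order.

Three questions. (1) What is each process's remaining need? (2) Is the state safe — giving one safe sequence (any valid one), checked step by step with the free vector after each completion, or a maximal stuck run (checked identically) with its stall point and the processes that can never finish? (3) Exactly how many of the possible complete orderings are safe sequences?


(1) Outstanding need per process (order R2, R3):
  P2: (4, 9)
  P8: (4, 8)
  P0: (2, 5)
  P5: (1, 3)
(2) SAFE, for example via the order P5, P0, P8, P2.
Key observation: P5 marks the first exact bind of the order: its need (1, 3) fits the free (3, 3) with zero slack on a requested resource.
Verifying each step:
  pool = (3, 3)
  P5 needs (1, 3) <= (3, 3) -> finishes; pool += (0, 3) = (3, 6)
  P0 needs (2, 5) <= (3, 6) -> finishes; pool += (1, 2) = (4, 8)
  P8 needs (4, 8) <= (4, 8) -> finishes; pool += (0, 1) = (4, 9)
  P2 needs (4, 9) <= (4, 9) -> finishes; pool += (2, 1) = (6, 10)
(3) Exactly 1 of the possible complete orderings is a safe sequence.


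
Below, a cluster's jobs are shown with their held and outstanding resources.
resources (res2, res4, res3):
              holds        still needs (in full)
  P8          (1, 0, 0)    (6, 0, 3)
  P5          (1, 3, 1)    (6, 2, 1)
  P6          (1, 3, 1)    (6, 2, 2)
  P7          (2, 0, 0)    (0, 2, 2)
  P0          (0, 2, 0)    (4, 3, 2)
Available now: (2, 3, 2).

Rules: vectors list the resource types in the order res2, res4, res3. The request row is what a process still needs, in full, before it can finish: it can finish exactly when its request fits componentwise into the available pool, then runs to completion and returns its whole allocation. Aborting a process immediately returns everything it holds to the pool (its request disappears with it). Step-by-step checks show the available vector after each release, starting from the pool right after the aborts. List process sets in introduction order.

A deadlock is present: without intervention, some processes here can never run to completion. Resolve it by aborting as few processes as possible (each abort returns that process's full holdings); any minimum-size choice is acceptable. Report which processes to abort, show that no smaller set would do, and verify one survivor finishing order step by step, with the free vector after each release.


Abort P5 and P6.
Key observation: the returned (2, 6, 2) from P5 and P6 is what brings P8 — unrunnable before, under any order — into play at step 3.
Minimality, checking each single-abort alternative: P8 alone leaves P5 blocked (short on res2); P5 alone leaves P8 blocked (short on res2); P6 alone leaves P8 blocked (short on res2); P7 alone leaves P8 blocked (short on res2 and res3); P0 alone leaves P8 blocked (short on res2 and res3).
Survivors finish in the order: P7, P0, P8. Verifying each step (pool after the aborts first):
  pool = (4, 9, 4)
  run P7 (needs (0, 2, 2), free (4, 9, 4)); after release of (2, 0, 0) the pool is (6, 9, 4)
  run P0 (needs (4, 3, 2), free (6, 9, 4)); after release of (0, 2, 0) the pool is (6, 11, 4)
  run P8 (needs (6, 0, 3), free (6, 11, 4)); after release of (1, 0, 0) the pool is (7, 11, 4)


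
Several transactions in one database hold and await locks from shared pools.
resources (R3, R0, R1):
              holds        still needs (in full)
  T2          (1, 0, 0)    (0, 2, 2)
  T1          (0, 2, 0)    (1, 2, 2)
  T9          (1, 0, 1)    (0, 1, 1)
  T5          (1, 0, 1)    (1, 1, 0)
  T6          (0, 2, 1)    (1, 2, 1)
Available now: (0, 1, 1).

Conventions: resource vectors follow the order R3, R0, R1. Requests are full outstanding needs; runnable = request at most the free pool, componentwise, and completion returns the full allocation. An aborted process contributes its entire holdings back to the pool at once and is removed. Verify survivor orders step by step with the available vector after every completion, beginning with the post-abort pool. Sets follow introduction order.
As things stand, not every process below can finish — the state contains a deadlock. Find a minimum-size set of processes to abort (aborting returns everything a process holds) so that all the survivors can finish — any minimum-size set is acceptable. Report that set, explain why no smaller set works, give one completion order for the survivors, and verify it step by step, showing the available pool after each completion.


Abort T6.
Key observation: no ordering could ever have run T1 before the abort of T6; with (0, 2, 1) back in the pool it fits at step 2.
Minimality: the empty abort set fails — the state is deadlocked as it stands.
Survivors finish in the order: T9, T1, T2, T5. Check, step by step (pool after the aborts first):
  pool = (0, 3, 2)
  T9 needs (0, 1, 1) <= (0, 3, 2) -> finishes; pool += (1, 0, 1) = (1, 3, 3)
  T1 needs (1, 2, 2) <= (1, 3, 3) -> finishes; pool += (0, 2, 0) = (1, 5, 3)
  T2 needs (0, 2, 2) <= (1, 5, 3) -> finishes; pool += (1, 0, 0) = (2, 5, 3)
  T5 needs (1, 1, 0) <= (2, 5, 3) -> finishes; pool += (1, 0, 1) = (3, 5, 4)


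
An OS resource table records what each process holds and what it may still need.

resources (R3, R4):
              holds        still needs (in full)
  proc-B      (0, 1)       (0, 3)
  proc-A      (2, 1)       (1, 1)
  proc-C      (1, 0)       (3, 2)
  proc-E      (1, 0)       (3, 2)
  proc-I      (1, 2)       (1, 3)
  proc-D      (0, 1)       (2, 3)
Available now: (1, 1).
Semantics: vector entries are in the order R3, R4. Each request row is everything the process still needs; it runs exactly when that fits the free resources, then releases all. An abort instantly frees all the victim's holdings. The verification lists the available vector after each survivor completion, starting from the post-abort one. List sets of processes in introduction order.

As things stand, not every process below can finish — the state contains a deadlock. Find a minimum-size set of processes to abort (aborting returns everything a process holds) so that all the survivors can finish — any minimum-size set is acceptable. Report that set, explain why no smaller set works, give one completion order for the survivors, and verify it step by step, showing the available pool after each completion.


The answer: abort proc-I.
Key observation: no ordering could ever have run proc-D before the abort of proc-I; with (1, 2) back in the pool it fits at step 1.
Minimality: the empty abort set fails — the state is deadlocked as it stands.
Survivors finish in the order: proc-D, proc-A, proc-E, proc-B, proc-C. Check, step by step (pool after the aborts first):
  pool = (2, 3)
  proc-D: need (2, 3) fits (2, 3); releases (0, 1), pool now (2, 4)
  proc-A: need (1, 1) fits (2, 4); releases (2, 1), pool now (4, 5)
  proc-E: need (3, 2) fits (4, 5); releases (1, 0), pool now (5, 5)
  proc-B: need (0, 3) fits (5, 5); releases (0, 1), pool now (5, 6)
  proc-C: need (3, 2) fits (5, 6); releases (1, 0), pool now (6, 6)


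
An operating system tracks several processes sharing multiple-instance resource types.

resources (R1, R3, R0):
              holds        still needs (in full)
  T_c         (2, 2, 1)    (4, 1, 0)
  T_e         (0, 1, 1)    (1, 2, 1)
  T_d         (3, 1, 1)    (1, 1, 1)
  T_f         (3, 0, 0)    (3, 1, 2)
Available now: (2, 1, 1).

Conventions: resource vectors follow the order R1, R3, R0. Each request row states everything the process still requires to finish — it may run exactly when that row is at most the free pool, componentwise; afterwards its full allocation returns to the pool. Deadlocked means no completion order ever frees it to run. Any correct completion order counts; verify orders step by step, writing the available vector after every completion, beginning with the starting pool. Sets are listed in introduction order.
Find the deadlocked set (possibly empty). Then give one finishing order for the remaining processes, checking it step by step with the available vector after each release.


Nothing here is deadlocked.
Key observation: T_d leads a chain of completions in which each release enables another process.
The rest can finish in the order T_d, T_e, T_f, T_c. Check, step by step:
  pool = (2, 1, 1)
  run T_d (needs (1, 1, 1), free (2, 1, 1)); after release of (3, 1, 1) the pool is (5, 2, 2)
  run T_e (needs (1, 2, 1), free (5, 2, 2)); after release of (0, 1, 1) the pool is (5, 3, 3)
  run T_f (needs (3, 1, 2), free (5, 3, 3)); after release of (3, 0, 0) the pool is (8, 3, 3)
  run T_c (needs (4, 1, 0), free (8, 3, 3)); after release of (2, 2, 1) the pool is (10, 5, 4)


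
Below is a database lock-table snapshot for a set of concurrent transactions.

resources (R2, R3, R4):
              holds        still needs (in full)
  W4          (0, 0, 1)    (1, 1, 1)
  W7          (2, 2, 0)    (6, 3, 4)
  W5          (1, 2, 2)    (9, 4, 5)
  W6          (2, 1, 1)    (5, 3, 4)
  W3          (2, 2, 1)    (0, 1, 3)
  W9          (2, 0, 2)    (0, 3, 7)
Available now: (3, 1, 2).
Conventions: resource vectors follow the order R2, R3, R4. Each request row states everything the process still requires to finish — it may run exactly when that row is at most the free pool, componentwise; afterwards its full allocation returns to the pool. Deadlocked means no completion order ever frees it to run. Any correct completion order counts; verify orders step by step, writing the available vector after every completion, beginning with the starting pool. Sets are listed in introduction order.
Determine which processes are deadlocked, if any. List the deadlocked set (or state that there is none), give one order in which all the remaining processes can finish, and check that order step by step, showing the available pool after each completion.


No process is deadlocked.
Key observation: beginning at W4, releases accumulate fast enough that every process eventually fits.
A valid finishing order for the others: W4, W3, W6, W7, W5, W9. Walking it through:
  pool = (3, 1, 2)
  run W4 (needs (1, 1, 1), free (3, 1, 2)); after release of (0, 0, 1) the pool is (3, 1, 3)
  run W3 (needs (0, 1, 3), free (3, 1, 3)); after release of (2, 2, 1) the pool is (5, 3, 4)
  run W6 (needs (5, 3, 4), free (5, 3, 4)); after release of (2, 1, 1) the pool is (7, 4, 5)
  run W7 (needs (6, 3, 4), free (7, 4, 5)); after release of (2, 2, 0) the pool is (9, 6, 5)
  run W5 (needs (9, 4, 5), free (9, 6, 5)); after release of (1, 2, 2) the pool is (10, 8, 7)
  run W9 (needs (0, 3, 7), free (10, 8, 7)); after release of (2, 0, 2) the pool is (12, 8, 9)


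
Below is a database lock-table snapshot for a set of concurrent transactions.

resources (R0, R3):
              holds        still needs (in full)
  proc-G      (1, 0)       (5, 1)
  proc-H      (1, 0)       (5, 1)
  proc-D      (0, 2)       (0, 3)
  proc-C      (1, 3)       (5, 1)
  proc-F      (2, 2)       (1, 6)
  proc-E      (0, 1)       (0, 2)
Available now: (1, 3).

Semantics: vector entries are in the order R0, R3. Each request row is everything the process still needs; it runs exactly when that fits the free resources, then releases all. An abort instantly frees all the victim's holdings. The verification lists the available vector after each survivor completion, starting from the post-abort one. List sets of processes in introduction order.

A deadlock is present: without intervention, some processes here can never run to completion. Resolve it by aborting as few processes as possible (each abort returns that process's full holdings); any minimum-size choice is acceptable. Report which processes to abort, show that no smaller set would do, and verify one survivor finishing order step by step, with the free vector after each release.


Abort proc-H and proc-C.
Key observation: aborting proc-H and proc-C returns (2, 3), and proc-G — hopeless before — runs at step 4 with the returned capacity in the pool.
Why nothing smaller works — every single abort fails: proc-G alone leaves proc-H blocked (short on R0); proc-H alone leaves proc-G blocked (short on R0); proc-D alone leaves proc-G blocked (short on R0); proc-C alone leaves proc-G blocked (short on R0); proc-F alone leaves proc-G blocked (short on R0); proc-E alone leaves proc-G blocked (short on R0).
One survivor order: proc-F, proc-E, proc-D, proc-G. Check, step by step (post-abort pool first):
  pool = (3, 6)
  proc-F: need (1, 6) fits (3, 6); releases (2, 2), pool now (5, 8)
  proc-E: need (0, 2) fits (5, 8); releases (0, 1), pool now (5, 9)
  proc-D: need (0, 3) fits (5, 9); releases (0, 2), pool now (5, 11)
  proc-G: need (5, 1) fits (5, 11); releases (1, 0), pool now (6, 11)


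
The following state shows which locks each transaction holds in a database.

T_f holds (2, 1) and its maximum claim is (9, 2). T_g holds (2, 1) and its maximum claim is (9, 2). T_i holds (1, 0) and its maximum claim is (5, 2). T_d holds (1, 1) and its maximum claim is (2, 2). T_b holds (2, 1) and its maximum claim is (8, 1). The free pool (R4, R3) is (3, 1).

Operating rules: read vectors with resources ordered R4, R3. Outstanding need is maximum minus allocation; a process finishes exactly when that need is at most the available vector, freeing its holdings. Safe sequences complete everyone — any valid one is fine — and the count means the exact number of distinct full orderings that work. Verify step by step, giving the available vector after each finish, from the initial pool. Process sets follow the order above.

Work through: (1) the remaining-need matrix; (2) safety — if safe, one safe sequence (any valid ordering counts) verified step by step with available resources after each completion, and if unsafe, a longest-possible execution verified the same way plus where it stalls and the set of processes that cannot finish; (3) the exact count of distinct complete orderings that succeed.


(1) Remaining need (order R4, R3):
  T_f: (7, 1)
  T_g: (7, 1)
  T_i: (4, 2)
  T_d: (1, 1)
  T_b: (6, 0)
(2) The state is UNSAFE.
Key observation: no order helps: past T_d, T_i, the free pool tops out at (5, 2), below what each blocked process needs in R4.
A maximal execution: T_d, T_i — then nothing else fits. Check, step by step:
  pool = (3, 1)
  T_d: need (1, 1) fits (3, 1); releases (1, 1), pool now (4, 2)
  T_i: need (4, 2) fits (4, 2); releases (1, 0), pool now (5, 2)
  blocked: T_f wants (7, 1), pool (5, 2) — not enough R4
  blocked: T_g wants (7, 1), pool (5, 2) — not enough R4
  blocked: T_b wants (6, 0), pool (5, 2) — not enough R4
Processes that can never finish: T_f, T_g and T_b.
(3) Exactly 0 of the possible complete orderings are safe sequences.


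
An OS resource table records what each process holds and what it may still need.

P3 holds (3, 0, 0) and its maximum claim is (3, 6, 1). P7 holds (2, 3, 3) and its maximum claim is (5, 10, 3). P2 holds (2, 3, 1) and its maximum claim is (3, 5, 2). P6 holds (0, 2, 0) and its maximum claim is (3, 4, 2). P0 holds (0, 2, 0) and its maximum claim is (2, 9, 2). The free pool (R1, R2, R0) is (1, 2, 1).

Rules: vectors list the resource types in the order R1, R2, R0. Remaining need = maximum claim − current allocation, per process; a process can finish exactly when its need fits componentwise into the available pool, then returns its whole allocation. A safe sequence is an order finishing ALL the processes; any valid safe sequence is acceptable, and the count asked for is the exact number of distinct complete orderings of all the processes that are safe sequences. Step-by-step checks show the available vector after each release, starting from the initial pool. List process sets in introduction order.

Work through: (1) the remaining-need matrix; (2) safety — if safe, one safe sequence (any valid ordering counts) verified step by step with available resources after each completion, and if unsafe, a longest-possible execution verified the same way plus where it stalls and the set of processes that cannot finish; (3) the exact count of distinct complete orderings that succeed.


(1) Outstanding need per process (order R1, R2, R0):
  P3: (0, 6, 1)
  P7: (3, 7, 0)
  P2: (1, 2, 1)
  P6: (3, 2, 2)
  P0: (2, 7, 2)
(2) The state is SAFE; one workable sequence: P2, P6, P3, P0, P7.
Key observation: P2 is the earliest step where a requested resource binds exactly: need (1, 2, 1), pool (1, 2, 1) at its turn.
Walking it through:
  pool = (1, 2, 1)
  P2: need (1, 2, 1) fits (1, 2, 1); releases (2, 3, 1), pool now (3, 5, 2)
  P6: need (3, 2, 2) fits (3, 5, 2); releases (0, 2, 0), pool now (3, 7, 2)
  P3: need (0, 6, 1) fits (3, 7, 2); releases (3, 0, 0), pool now (6, 7, 2)
  P0: need (2, 7, 2) fits (6, 7, 2); releases (0, 2, 0), pool now (6, 9, 2)
  P7: need (3, 7, 0) fits (6, 9, 2); releases (2, 3, 3), pool now (8, 12, 5)
(3) Exactly 6 of the possible complete orderings are safe sequences.


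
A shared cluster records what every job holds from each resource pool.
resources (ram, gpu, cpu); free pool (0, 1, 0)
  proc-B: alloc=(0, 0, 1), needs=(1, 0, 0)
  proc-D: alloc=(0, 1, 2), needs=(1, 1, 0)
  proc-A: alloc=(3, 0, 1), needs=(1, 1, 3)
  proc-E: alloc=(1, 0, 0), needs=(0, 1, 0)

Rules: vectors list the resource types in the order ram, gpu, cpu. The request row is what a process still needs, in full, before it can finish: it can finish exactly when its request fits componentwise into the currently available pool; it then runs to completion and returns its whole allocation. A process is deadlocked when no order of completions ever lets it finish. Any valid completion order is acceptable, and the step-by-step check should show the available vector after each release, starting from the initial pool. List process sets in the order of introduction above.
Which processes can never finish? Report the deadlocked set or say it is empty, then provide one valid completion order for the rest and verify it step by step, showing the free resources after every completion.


Nothing here is deadlocked.
Key observation: the pool covers proc-E at once, and every later process fits after earlier releases.
The rest can finish in the order proc-E, proc-B, proc-D, proc-A. Verifying each step:
  pool = (0, 1, 0)
  proc-E needs (0, 1, 0) <= (0, 1, 0) -> finishes; pool += (1, 0, 0) = (1, 1, 0)
  proc-B needs (1, 0, 0) <= (1, 1, 0) -> finishes; pool += (0, 0, 1) = (1, 1, 1)
  proc-D needs (1, 1, 0) <= (1, 1, 1) -> finishes; pool += (0, 1, 2) = (1, 2, 3)
  proc-A needs (1, 1, 3) <= (1, 2, 3) -> finishes; pool += (3, 0, 1) = (4, 2, 4)


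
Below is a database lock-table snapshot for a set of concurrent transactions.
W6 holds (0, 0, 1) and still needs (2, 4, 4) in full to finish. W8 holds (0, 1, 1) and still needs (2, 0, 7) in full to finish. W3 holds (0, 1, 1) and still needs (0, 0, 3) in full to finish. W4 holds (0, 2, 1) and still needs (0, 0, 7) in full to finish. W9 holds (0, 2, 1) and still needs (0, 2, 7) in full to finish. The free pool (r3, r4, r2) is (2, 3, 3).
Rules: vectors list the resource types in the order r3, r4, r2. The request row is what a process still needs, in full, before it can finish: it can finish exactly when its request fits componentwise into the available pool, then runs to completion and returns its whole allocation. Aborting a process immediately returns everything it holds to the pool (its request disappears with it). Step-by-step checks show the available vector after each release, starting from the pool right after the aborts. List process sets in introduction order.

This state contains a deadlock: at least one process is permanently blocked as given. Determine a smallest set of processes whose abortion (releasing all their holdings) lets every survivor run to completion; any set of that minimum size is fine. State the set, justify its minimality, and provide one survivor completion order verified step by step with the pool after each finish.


Minimum abort set: W8 and W9.
Key observation: W4 was stuck for good until W8 and W9 gave back (0, 3, 2); in the order shown it finishes at step 3.
Why nothing smaller works — every single abort fails: W6 alone leaves W8 blocked (short on r2); W8 alone leaves W4 blocked (short on r2); W3 alone leaves W8 blocked (short on r2); W4 alone leaves W8 blocked (short on r2); W9 alone leaves W8 blocked (short on r2).
The survivors complete as W3, W6, W4. Check, step by step (starting from the post-abort pool):
  pool = (2, 6, 5)
  W3 needs (0, 0, 3) <= (2, 6, 5) -> finishes; pool += (0, 1, 1) = (2, 7, 6)
  W6 needs (2, 4, 4) <= (2, 7, 6) -> finishes; pool += (0, 0, 1) = (2, 7, 7)
  W4 needs (0, 0, 7) <= (2, 7, 7) -> finishes; pool += (0, 2, 1) = (2, 9, 8)


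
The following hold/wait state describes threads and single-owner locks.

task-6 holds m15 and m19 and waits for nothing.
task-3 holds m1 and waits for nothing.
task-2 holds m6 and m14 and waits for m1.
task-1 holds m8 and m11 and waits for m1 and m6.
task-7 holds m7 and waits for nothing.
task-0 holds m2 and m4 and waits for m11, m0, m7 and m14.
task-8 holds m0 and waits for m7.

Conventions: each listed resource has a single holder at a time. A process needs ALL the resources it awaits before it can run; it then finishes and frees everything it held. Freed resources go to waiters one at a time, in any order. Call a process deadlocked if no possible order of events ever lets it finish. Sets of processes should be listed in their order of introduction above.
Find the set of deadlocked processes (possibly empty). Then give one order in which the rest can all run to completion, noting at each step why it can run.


The deadlocked set is empty.
Key observation: the wait graph is acyclic; completion cascades from the unblocked processes through everyone else.
The rest can finish in the order task-3, task-2, task-1, task-7, task-8, task-0, task-6.
Check, step by step:
  run task-3 (it waits on nothing); releases m1
  task-2: everything it awaited (m1) is free; runs, freeing m6 and m14
  task-1: everything it awaited (m1 and m6) is free; runs, freeing m8 and m11
  run task-7 (it waits on nothing); releases m7
  task-8: everything it awaited (m7) is free; runs, freeing m0
  task-0: everything it awaited (m11, m0, m7 and m14) is free; runs, freeing m2 and m4
  run task-6 (it waits on nothing); releases m15 and m19


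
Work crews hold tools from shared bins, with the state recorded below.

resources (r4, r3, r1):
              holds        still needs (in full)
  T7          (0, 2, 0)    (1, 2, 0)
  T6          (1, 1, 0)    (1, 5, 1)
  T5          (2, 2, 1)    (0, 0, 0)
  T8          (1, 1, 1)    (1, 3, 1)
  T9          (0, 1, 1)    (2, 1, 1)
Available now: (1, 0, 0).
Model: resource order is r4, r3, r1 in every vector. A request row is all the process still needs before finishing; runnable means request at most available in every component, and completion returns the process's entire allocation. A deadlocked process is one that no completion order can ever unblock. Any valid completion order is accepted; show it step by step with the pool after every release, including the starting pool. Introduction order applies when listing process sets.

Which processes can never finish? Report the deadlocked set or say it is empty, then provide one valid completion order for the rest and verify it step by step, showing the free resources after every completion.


No process is deadlocked.
Key observation: T5 fits the free pool immediately, and its release cascades until everyone finishes.
The rest can finish in the order T5, T7, T9, T6, T8. Walking it through:
  pool = (1, 0, 0)
  run T5 (needs (0, 0, 0), free (1, 0, 0)); after release of (2, 2, 1) the pool is (3, 2, 1)
  run T7 (needs (1, 2, 0), free (3, 2, 1)); after release of (0, 2, 0) the pool is (3, 4, 1)
  run T9 (needs (2, 1, 1), free (3, 4, 1)); after release of (0, 1, 1) the pool is (3, 5, 2)
  run T6 (needs (1, 5, 1), free (3, 5, 2)); after release of (1, 1, 0) the pool is (4, 6, 2)
  run T8 (needs (1, 3, 1), free (4, 6, 2)); after release of (1, 1, 1) the pool is (5, 7, 3)


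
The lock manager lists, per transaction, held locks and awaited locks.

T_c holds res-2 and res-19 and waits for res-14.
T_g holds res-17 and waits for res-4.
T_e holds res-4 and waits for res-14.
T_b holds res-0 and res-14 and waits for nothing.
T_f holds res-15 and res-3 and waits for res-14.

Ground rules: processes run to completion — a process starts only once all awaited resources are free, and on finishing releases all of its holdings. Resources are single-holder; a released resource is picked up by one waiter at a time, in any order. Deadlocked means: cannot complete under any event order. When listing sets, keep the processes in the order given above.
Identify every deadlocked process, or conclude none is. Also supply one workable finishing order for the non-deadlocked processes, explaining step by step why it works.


No process is deadlocked.
Key observation: the wait relation is loop-free; peeling off processes with no waits unwinds the whole state.
The rest can finish in the order T_b, T_c, T_e, T_g, T_f.
Step-by-step check:
  T_b waits on nothing -> runs at once and releases res-0 and res-14
  T_c: everything it awaited (res-14) is free; runs, freeing res-2 and res-19
  T_e: everything it awaited (res-14) is free; runs, freeing res-4
  T_g: everything it awaited (res-4) is free; runs, freeing res-17
  T_f: everything it awaited (res-14) is free; runs, freeing res-15 and res-3
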